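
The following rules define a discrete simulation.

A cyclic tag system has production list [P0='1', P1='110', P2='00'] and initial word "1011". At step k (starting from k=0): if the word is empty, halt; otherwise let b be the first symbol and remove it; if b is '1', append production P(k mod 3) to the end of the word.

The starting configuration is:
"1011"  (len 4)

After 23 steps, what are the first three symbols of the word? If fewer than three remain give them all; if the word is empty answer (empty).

t=0: "1011"  (len 4)
t=1: "0111"  (len 4)
t=2: "111"  (len 3)
t=3: "1100"  (len 4)
t=4: "1001"  (len 4)
t=5: "001110"  (len 6)
t=6: "01110"  (len 5)
t=7: "1110"  (len 4)
t=8: "110110"  (len 6)
t=9: "1011000"  (len 7)
t=10: "0110001"  (len 7)
t=11: "110001"  (len 6)
t=12: "1000100"  (len 7)
t=13: "0001001"  (len 7)
t=14: "001001"  (len 6)
t=15: "01001"  (len 5)
t=16: "1001"  (len 4)
t=17: "001110"  (len 6)
t=18: "01110"  (len 5)
t=19: "1110"  (len 4)
t=20: "110110"  (len 6)
t=21: "1011000"  (len 7)
t=22: "0110001"  (len 7)
t=23: "110001"  (len 6)

110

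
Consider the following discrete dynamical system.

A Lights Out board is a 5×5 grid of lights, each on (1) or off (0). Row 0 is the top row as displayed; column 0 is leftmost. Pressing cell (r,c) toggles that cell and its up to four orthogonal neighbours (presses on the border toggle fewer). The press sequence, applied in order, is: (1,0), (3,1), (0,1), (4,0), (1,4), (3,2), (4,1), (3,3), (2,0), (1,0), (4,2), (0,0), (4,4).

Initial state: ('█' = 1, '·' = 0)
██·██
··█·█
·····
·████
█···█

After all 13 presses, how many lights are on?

gen 0: ██·██
··█·█
·····
·████
█···█
gen 1: ·█·██
███·█
█····
·████
█···█
gen 2: ·█·██
███·█
██···
█··██
██··█
gen 3: █·███
█·█·█
██···
█··██
██··█
gen 4: █·███
█·█·█
██···
···██
····█
gen 5: █·██·
█·██·
██··█
···██
····█
gen 6: █·██·
█·██·
███·█
·██·█
··█·█
gen 7: █·██·
█·██·
███·█
··█·█
██··█
gen 8: █·██·
█·██·
█████
···█·
██·██
gen 9: █·██·
··██·
··███
█··█·
██·██
gen 10: ··██·
████·
█·███
█··█·
██·██
gen 11: ··██·
████·
█·███
█·██·
█·█·█
gen 12: ████·
·███·
█·███
█·██·
█·█·█
gen 13: ████·
·███·
█·███
█·███
█·██·

18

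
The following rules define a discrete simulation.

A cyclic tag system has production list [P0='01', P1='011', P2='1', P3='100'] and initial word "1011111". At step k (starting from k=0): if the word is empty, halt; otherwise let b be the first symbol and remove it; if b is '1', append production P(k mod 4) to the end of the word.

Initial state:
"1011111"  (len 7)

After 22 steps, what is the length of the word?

step 0: "1011111"  (len 7)
step 1: "01111101"  (len 8)
step 2: "1111101"  (len 7)
step 3: "1111011"  (len 7)
step 4: "111011100"  (len 9)
step 5: "1101110001"  (len 10)
step 6: "101110001011"  (len 12)
step 7: "011100010111"  (len 12)
step 8: "11100010111"  (len 11)
step 9: "110001011101"  (len 12)
step 10: "10001011101011"  (len 14)
step 11: "00010111010111"  (len 14)
step 12: "0010111010111"  (len 13)
step 13: "010111010111"  (len 12)
step 14: "10111010111"  (len 11)
step 15: "01110101111"  (len 11)
step 16: "1110101111"  (len 10)
step 17: "11010111101"  (len 11)
step 18: "1010111101011"  (len 13)
step 19: "0101111010111"  (len 13)
step 20: "101111010111"  (len 12)
step 21: "0111101011101"  (len 13)
step 22: "111101011101"  (len 12)

12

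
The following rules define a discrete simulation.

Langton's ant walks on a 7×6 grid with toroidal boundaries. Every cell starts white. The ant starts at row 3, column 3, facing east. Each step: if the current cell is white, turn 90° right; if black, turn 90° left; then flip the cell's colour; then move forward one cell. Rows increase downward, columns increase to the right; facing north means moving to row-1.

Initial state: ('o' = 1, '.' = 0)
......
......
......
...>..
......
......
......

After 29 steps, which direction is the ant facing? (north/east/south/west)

k=0  ......
......
......
...>..
......
......
......
k=1  ......
......
......
...o..
...v..
......
......
k=2  ......
......
......
...o..
..<o..
......
......
k=3  ......
......
......
..^o..
..oo..
......
......
k=4  ......
......
......
..o>..
..oo..
......
......
k=5  ......
......
...^..
..o...
..oo..
......
......
k=6  ......
......
...o>.
..o...
..oo..
......
......
k=7  ......
......
...oo.
..o.v.
..oo..
......
......
k=8  ......
......
...oo.
..o<o.
..oo..
......
......
k=9  ......
......
...^o.
..ooo.
..oo..
......
......
k=10  ......
......
..<.o.
..ooo.
..oo..
......
......
k=11  ......
..^...
..o.o.
..ooo.
..oo..
......
......
k=12  ......
..o>..
..o.o.
..ooo.
..oo..
......
......
k=13  ......
..oo..
..ovo.
..ooo.
..oo..
......
......
k=14  ......
..oo..
..<oo.
..ooo.
..oo..
......
......
k=15  ......
..oo..
...oo.
..voo.
..oo..
......
......
k=16  ......
..oo..
...oo.
...>o.
..oo..
......
......
k=17  ......
..oo..
...^o.
....o.
..oo..
......
......
k=18  ......
..oo..
..<.o.
....o.
..oo..
......
......
k=19  ......
..^o..
..o.o.
....o.
..oo..
......
......
k=20  ......
.<.o..
..o.o.
....o.
..oo..
......
......
k=21  .^....
.o.o..
..o.o.
....o.
..oo..
......
......
k=22  .o>...
.o.o..
..o.o.
....o.
..oo..
......
......
k=23  .oo...
.ovo..
..o.o.
....o.
..oo..
......
......
k=24  .oo...
.<oo..
..o.o.
....o.
..oo..
......
......
k=25  .oo...
..oo..
.vo.o.
....o.
..oo..
......
......
k=26  .oo...
..oo..
<oo.o.
....o.
..oo..
......
......
k=27  .oo...
^.oo..
ooo.o.
....o.
..oo..
......
......
k=28  .oo...
o>oo..
ooo.o.
....o.
..oo..
......
......
k=29  .oo...
oooo..
ovo.o.
....o.
..oo..
......
......

south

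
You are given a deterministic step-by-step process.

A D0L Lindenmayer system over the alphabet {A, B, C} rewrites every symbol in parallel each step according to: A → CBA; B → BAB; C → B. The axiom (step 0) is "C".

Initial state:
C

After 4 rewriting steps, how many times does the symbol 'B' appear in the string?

14

[0] C
[1] B
[2] BAB
[3] BABCBABAB
[4] BABCBABABBBABCBABABCBABAB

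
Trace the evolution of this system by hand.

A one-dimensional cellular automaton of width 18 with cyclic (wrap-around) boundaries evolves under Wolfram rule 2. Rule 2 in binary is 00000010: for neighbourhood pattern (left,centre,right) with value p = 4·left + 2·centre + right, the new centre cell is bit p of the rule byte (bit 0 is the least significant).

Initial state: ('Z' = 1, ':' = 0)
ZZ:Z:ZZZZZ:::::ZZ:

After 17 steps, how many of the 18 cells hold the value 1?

gen 0: ZZ:Z:ZZZZZ:::::ZZ:
gen 1: ::::::::::::::Z:::
gen 2: :::::::::::::Z::::
gen 3: ::::::::::::Z:::::
gen 4: :::::::::::Z::::::
gen 5: ::::::::::Z:::::::
gen 6: :::::::::Z::::::::
gen 7: ::::::::Z:::::::::
gen 8: :::::::Z::::::::::
gen 9: ::::::Z:::::::::::
gen 10: :::::Z::::::::::::
gen 11: ::::Z:::::::::::::
gen 12: :::Z::::::::::::::
gen 13: ::Z:::::::::::::::
gen 14: :Z::::::::::::::::
gen 15: Z:::::::::::::::::
gen 16: :::::::::::::::::Z
gen 17: ::::::::::::::::Z:

1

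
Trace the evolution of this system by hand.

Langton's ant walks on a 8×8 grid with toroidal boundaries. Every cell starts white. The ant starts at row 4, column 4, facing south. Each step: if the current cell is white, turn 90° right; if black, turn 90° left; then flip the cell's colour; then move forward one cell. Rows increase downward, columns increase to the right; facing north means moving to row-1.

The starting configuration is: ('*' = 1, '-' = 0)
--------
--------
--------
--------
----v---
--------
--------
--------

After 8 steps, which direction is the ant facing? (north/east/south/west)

gen 0: --------
--------
--------
--------
----v---
--------
--------
--------
gen 1: --------
--------
--------
--------
---<*---
--------
--------
--------
gen 2: --------
--------
--------
---^----
---**---
--------
--------
--------
gen 3: --------
--------
--------
---*>---
---**---
--------
--------
--------
gen 4: --------
--------
--------
---**---
---*v---
--------
--------
--------
gen 5: --------
--------
--------
---**---
---*->--
--------
--------
--------
gen 6: --------
--------
--------
---**---
---*-*--
-----v--
--------
--------
gen 7: --------
--------
--------
---**---
---*-*--
----<*--
--------
--------
gen 8: --------
--------
--------
---**---
---*^*--
----**--
--------
--------

north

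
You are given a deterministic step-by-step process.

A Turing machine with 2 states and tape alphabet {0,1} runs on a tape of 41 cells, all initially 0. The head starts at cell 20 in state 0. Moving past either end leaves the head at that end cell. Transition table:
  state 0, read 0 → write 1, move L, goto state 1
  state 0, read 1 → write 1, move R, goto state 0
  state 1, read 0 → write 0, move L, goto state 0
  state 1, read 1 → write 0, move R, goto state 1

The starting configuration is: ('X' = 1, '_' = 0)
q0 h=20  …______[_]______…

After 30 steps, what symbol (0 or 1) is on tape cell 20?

1

k=0  q0 h=20  …______[_]______…
k=1  q1 h=19  …______[_]X_____…
k=2  q0 h=18  …______[_]_X____…
k=3  q1 h=17  …______[_]X_X___…
k=4  q0 h=16  …______[_]_X_X__…
k=5  q1 h=15  …______[_]X_X_X_…
k=6  q0 h=14  …______[_]_X_X_X…
k=7  q1 h=13  …______[_]X_X_X_…
k=8  q0 h=12  …______[_]_X_X_X…
k=9  q1 h=11  …______[_]X_X_X_…
k=10  q0 h=10  …______[_]_X_X_X…
k=11  q1 h= 9  …______[_]X_X_X_…
k=12  q0 h= 8  …______[_]_X_X_X…
k=13  q1 h= 7  …______[_]X_X_X_…
k=14  q0 h= 6  |______[_]_X_X_X…
k=15  q1 h= 5  |_____[_]X_X_X_…
k=16  q0 h= 4  |____[_]_X_X_X…
k=17  q1 h= 3  |___[_]X_X_X_…
k=18  q0 h= 2  |__[_]_X_X_X…
k=19  q1 h= 1  |_[_]X_X_X_…
k=20  q0 h= 0  |[_]_X_X_X…
k=21  q1 h= 0  |[X]_X_X_X…
k=22  q1 h= 1  |_[_]X_X_X_…
k=23  q0 h= 0  |[_]_X_X_X…
k=24  q1 h= 0  |[X]_X_X_X…
k=25  q1 h= 1  |_[_]X_X_X_…
k=26  q0 h= 0  |[_]_X_X_X…
k=27  q1 h= 0  |[X]_X_X_X…
k=28  q1 h= 1  |_[_]X_X_X_…
k=29  q0 h= 0  |[_]_X_X_X…
k=30  q1 h= 0  |[X]_X_X_X…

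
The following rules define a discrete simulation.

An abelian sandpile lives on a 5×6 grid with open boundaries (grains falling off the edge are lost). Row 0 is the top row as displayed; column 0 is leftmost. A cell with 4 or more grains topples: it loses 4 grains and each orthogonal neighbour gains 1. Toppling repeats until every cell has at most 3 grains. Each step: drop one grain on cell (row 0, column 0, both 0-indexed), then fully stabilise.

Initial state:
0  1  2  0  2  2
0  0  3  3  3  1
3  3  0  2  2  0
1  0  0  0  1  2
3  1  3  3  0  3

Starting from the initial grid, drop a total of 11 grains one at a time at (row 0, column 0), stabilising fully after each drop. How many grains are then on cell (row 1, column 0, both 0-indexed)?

2

step 0: 0  1  2  0  2  2
0  0  3  3  3  1
3  3  0  2  2  0
1  0  0  0  1  2
3  1  3  3  0  3
step 1: 1  1  2  0  2  2
0  0  3  3  3  1
3  3  0  2  2  0
1  0  0  0  1  2
3  1  3  3  0  3
step 2: 2  1  2  0  2  2
0  0  3  3  3  1
3  3  0  2  2  0
1  0  0  0  1  2
3  1  3  3  0  3
step 3: 3  1  2  0  2  2
0  0  3  3  3  1
3  3  0  2  2  0
1  0  0  0  1  2
3  1  3  3  0  3
step 4: 0  2  2  0  2  2
1  0  3  3  3  1
3  3  0  2  2  0
1  0  0  0  1  2
3  1  3  3  0  3
step 5: 1  2  2  0  2  2
1  0  3  3  3  1
3  3  0  2  2  0
1  0  0  0  1  2
3  1  3  3  0  3
step 6: 2  2  2  0  2  2
1  0  3  3  3  1
3  3  0  2  2  0
1  0  0  0  1  2
3  1  3  3  0  3
step 7: 3  2  2  0  2  2
1  0  3  3  3  1
3  3  0  2  2  0
1  0  0  0  1  2
3  1  3  3  0  3
step 8: 0  3  2  0  2  2
2  0  3  3  3  1
3  3  0  2  2  0
1  0  0  0  1  2
3  1  3  3  0  3
step 9: 1  3  2  0  2  2
2  0  3  3  3  1
3  3  0  2  2  0
1  0  0  0  1  2
3  1  3  3  0  3
step 10: 2  3  2  0  2  2
2  0  3  3  3  1
3  3  0  2  2  0
1  0  0  0  1  2
3  1  3  3  0  3
step 11: 3  3  2  0  2  2
2  0  3  3  3  1
3  3  0  2  2  0
1  0  0  0  1  2
3  1  3  3  0  3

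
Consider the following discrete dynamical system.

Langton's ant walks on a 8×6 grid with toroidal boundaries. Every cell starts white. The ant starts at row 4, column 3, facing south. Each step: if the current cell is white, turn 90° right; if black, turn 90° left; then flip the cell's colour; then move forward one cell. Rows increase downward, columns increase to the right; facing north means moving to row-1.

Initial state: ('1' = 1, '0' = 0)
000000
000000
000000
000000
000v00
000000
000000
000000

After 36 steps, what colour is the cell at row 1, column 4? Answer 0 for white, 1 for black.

0

k=0  000000
000000
000000
000000
000v00
000000
000000
000000
k=1  000000
000000
000000
000000
00<100
000000
000000
000000
k=2  000000
000000
000000
00^000
001100
000000
000000
000000
k=3  000000
000000
000000
001>00
001100
000000
000000
000000
k=4  000000
000000
000000
001100
001v00
000000
000000
000000
k=5  000000
000000
000000
001100
0010>0
000000
000000
000000
k=6  000000
000000
000000
001100
001010
0000v0
000000
000000
k=7  000000
000000
000000
001100
001010
000<10
000000
000000
k=8  000000
000000
000000
001100
001^10
000110
000000
000000
k=9  000000
000000
000000
001100
0011>0
000110
000000
000000
k=10  000000
000000
000000
0011^0
001100
000110
000000
000000
k=11  000000
000000
000000
00111>
001100
000110
000000
000000
k=12  000000
000000
000000
001111
00110v
000110
000000
000000
k=13  000000
000000
000000
001111
0011<1
000110
000000
000000
k=14  000000
000000
000000
0011^1
001111
000110
000000
000000
k=15  000000
000000
000000
001<01
001111
000110
000000
000000
k=16  000000
000000
000000
001001
001v11
000110
000000
000000
k=17  000000
000000
000000
001001
0010>1
000110
000000
000000
k=18  000000
000000
000000
0010^1
001001
000110
000000
000000
k=19  000000
000000
000000
00101>
001001
000110
000000
000000
k=20  000000
000000
00000^
001010
001001
000110
000000
000000
k=21  000000
000000
>00001
001010
001001
000110
000000
000000
k=22  000000
000000
100001
v01010
001001
000110
000000
000000
k=23  000000
000000
100001
10101<
001001
000110
000000
000000
k=24  000000
000000
10000^
101011
001001
000110
000000
000000
k=25  000000
000000
1000<0
101011
001001
000110
000000
000000
k=26  000000
0000^0
100010
101011
001001
000110
000000
000000
k=27  000000
00001>
100010
101011
001001
000110
000000
000000
k=28  000000
000011
10001v
101011
001001
000110
000000
000000
k=29  000000
000011
1000<1
101011
001001
000110
000000
000000
k=30  000000
000011
100001
1010v1
001001
000110
000000
000000
k=31  000000
000011
100001
10100>
001001
000110
000000
000000
k=32  000000
000011
10000^
101000
001001
000110
000000
000000
k=33  000000
000011
1000<0
101000
001001
000110
000000
000000
k=34  000000
0000^1
100010
101000
001001
000110
000000
000000
k=35  000000
000<01
100010
101000
001001
000110
000000
000000
k=36  000^00
000101
100010
101000
001001
000110
000000
000000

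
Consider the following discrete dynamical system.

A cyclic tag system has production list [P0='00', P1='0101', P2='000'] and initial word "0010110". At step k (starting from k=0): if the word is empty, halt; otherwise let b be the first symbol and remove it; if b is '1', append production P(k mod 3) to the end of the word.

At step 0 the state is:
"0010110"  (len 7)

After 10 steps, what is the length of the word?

k=0  "0010110"  (len 7)
k=1  "010110"  (len 6)
k=2  "10110"  (len 5)
k=3  "0110000"  (len 7)
k=4  "110000"  (len 6)
k=5  "100000101"  (len 9)
k=6  "00000101000"  (len 11)
k=7  "0000101000"  (len 10)
k=8  "000101000"  (len 9)
k=9  "00101000"  (len 8)
k=10  "0101000"  (len 7)

7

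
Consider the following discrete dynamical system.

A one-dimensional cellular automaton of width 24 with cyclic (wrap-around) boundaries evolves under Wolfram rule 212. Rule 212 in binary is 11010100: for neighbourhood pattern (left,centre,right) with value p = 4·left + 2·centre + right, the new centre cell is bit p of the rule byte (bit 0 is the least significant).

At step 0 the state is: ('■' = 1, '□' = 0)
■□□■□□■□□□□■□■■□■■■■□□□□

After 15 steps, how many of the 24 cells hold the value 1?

0) ■□□■□□■□□□□■□■■□■■■■□□□□
1) ■■□■■□■■□□□■□□■□□■■■■□□□
2) □■□□■□□■■□□■■□■■□□■■■■□□
3) □■■□■■□□■■□□■□□■■□□■■■■□
4) □□■□□■■□□■■□■■□□■■□□■■■■
5) ■□■■□□■■□□■□□■■□□■■□□■■■
6) ■□□■■□□■■□■■□□■■□□■■□□■■
7) ■■□□■■□□■□□■■□□■■□□■■□□■
8) ■■■□□■■□■■□□■■□□■■□□■■□□
9) □■■■□□■□□■■□□■■□□■■□□■■□
10) □□■■■□■■□□■■□□■■□□■■□□■■
11) ■□□■■□□■■□□■■□□■■□□■■□□■
12) ■■□□■■□□■■□□■■□□■■□□■■□□
13) □■■□□■■□□■■□□■■□□■■□□■■□
14) □□■■□□■■□□■■□□■■□□■■□□■■
15) ■□□■■□□■■□□■■□□■■□□■■□□■

12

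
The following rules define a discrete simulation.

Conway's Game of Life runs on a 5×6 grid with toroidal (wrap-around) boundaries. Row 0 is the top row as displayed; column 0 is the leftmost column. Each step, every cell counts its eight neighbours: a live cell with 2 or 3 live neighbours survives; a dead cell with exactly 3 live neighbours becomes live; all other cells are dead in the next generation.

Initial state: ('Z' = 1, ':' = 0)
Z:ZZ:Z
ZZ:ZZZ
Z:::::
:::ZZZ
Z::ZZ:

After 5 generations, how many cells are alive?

[0] Z:ZZ:Z
ZZ:ZZZ
Z:::::
:::ZZZ
Z::ZZ:
[1] ::::::
:::Z::
:ZZ:::
Z::Z::
ZZ::::
[2] ::::::
::Z:::
:ZZZ::
Z:::::
ZZ::::
[3] :Z::::
:ZZZ::
:ZZZ::
Z:::::
ZZ::::
[4] ::::::
Z::Z::
Z::Z::
Z:::::
ZZ::::
[5] ZZ::::
::::::
ZZ:::Z
Z::::Z
ZZ::::

9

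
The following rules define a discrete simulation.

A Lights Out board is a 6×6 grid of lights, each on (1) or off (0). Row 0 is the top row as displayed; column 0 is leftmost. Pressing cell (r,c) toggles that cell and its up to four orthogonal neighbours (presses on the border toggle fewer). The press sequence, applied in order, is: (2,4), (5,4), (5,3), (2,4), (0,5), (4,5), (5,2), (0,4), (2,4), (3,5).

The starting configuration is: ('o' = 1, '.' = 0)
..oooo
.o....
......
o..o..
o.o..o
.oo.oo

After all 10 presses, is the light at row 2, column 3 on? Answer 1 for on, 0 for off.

1

[0] ..oooo
.o....
......
o..o..
o.o..o
.oo.oo
[1] ..oooo
.o..o.
...ooo
o..oo.
o.o..o
.oo.oo
[2] ..oooo
.o..o.
...ooo
o..oo.
o.o.oo
.ooo..
[3] ..oooo
.o..o.
...ooo
o..oo.
o.oooo
.o..o.
[4] ..oooo
.o....
......
o..o..
o.oooo
.o..o.
[5] ..oo..
.o...o
......
o..o..
o.oooo
.o..o.
[6] ..oo..
.o...o
......
o..o.o
o.oo..
.o..oo
[7] ..oo..
.o...o
......
o..o.o
o..o..
..oooo
[8] ..o.oo
.o..oo
......
o..o.o
o..o..
..oooo
[9] ..o.oo
.o...o
...ooo
o..ooo
o..o..
..oooo
[10] ..o.oo
.o...o
...oo.
o..o..
o..o.o
..oooo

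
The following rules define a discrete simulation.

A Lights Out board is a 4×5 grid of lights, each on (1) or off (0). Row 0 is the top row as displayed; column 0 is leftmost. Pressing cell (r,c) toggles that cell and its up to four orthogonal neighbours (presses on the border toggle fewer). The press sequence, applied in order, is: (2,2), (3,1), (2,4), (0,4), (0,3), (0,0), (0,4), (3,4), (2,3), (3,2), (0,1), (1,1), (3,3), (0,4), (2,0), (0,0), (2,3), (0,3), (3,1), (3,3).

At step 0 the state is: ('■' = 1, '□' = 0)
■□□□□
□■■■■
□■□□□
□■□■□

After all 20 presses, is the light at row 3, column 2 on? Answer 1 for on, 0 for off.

t=0: ■□□□□
□■■■■
□■□□□
□■□■□
t=1: ■□□□□
□■□■■
□□■■□
□■■■□
t=2: ■□□□□
□■□■■
□■■■□
■□□■□
t=3: ■□□□□
□■□■□
□■■□■
■□□■■
t=4: ■□□■■
□■□■■
□■■□■
■□□■■
t=5: ■□■□□
□■□□■
□■■□■
■□□■■
t=6: □■■□□
■■□□■
□■■□■
■□□■■
t=7: □■■■■
■■□□□
□■■□■
■□□■■
t=8: □■■■■
■■□□□
□■■□□
■□□□□
t=9: □■■■■
■■□■□
□■□■■
■□□■□
t=10: □■■■■
■■□■□
□■■■■
■■■□□
t=11: ■□□■■
■□□■□
□■■■■
■■■□□
t=12: ■■□■■
□■■■□
□□■■■
■■■□□
t=13: ■■□■■
□■■■□
□□■□■
■■□■■
t=14: ■■□□□
□■■■■
□□■□■
■■□■■
t=15: ■■□□□
■■■■■
■■■□■
□■□■■
t=16: □□□□□
□■■■■
■■■□■
□■□■■
t=17: □□□□□
□■■□■
■■□■□
□■□□■
t=18: □□■■■
□■■■■
■■□■□
□■□□■
t=19: □□■■■
□■■■■
■□□■□
■□■□■
t=20: □□■■■
□■■■■
■□□□□
■□□■□

0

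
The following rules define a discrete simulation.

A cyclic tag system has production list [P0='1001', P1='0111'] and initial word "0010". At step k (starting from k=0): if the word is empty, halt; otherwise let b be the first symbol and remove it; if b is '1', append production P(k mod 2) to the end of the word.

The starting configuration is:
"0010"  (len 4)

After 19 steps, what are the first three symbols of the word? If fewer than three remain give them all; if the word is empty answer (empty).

101

t=0: "0010"  (len 4)
t=1: "010"  (len 3)
t=2: "10"  (len 2)
t=3: "01001"  (len 5)
t=4: "1001"  (len 4)
t=5: "0011001"  (len 7)
t=6: "011001"  (len 6)
t=7: "11001"  (len 5)
t=8: "10010111"  (len 8)
t=9: "00101111001"  (len 11)
t=10: "0101111001"  (len 10)
t=11: "101111001"  (len 9)
t=12: "011110010111"  (len 12)
t=13: "11110010111"  (len 11)
t=14: "11100101110111"  (len 14)
t=15: "11001011101111001"  (len 17)
t=16: "10010111011110010111"  (len 20)
t=17: "00101110111100101111001"  (len 23)
t=18: "0101110111100101111001"  (len 22)
t=19: "101110111100101111001"  (len 21)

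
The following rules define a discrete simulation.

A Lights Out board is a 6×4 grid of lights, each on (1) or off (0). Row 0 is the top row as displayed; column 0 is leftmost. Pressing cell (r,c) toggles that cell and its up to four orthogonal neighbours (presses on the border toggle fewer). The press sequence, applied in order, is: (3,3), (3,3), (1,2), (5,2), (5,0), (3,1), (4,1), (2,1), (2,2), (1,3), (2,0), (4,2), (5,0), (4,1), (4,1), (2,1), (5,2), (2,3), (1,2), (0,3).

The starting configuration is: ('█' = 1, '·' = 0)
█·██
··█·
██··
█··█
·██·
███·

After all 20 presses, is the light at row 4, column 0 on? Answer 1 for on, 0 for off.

t=0: █·██
··█·
██··
█··█
·██·
███·
t=1: █·██
··█·
██·█
█·█·
·███
███·
t=2: █·██
··█·
██··
█··█
·██·
███·
t=3: █··█
·█·█
███·
█··█
·██·
███·
t=4: █··█
·█·█
███·
█··█
·█··
█··█
t=5: █··█
·█·█
███·
█··█
██··
·█·█
t=6: █··█
·█·█
█·█·
·███
█···
·█·█
t=7: █··█
·█·█
█·█·
··██
·██·
···█
t=8: █··█
···█
·█··
·███
·██·
···█
t=9: █··█
··██
··██
·█·█
·██·
···█
t=10: █···
····
··█·
·█·█
·██·
···█
t=11: █···
█···
███·
██·█
·██·
···█
t=12: █···
█···
███·
████
···█
··██
t=13: █···
█···
███·
████
█··█
████
t=14: █···
█···
███·
█·██
·███
█·██
t=15: █···
█···
███·
████
█··█
████
t=16: █···
██··
····
█·██
█··█
████
t=17: █···
██··
····
█·██
█·██
█···
t=18: █···
██·█
··██
█·█·
█·██
█···
t=19: █·█·
█·█·
···█
█·█·
█·██
█···
t=20: █··█
█·██
···█
█·█·
█·██
█···

1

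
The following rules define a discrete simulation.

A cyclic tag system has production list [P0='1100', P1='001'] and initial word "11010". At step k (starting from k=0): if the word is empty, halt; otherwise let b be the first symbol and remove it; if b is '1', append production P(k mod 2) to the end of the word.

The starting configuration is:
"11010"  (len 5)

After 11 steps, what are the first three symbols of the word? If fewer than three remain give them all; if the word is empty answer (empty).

t=0: "11010"  (len 5)
t=1: "10101100"  (len 8)
t=2: "0101100001"  (len 10)
t=3: "101100001"  (len 9)
t=4: "01100001001"  (len 11)
t=5: "1100001001"  (len 10)
t=6: "100001001001"  (len 12)
t=7: "000010010011100"  (len 15)
t=8: "00010010011100"  (len 14)
t=9: "0010010011100"  (len 13)
t=10: "010010011100"  (len 12)
t=11: "10010011100"  (len 11)

100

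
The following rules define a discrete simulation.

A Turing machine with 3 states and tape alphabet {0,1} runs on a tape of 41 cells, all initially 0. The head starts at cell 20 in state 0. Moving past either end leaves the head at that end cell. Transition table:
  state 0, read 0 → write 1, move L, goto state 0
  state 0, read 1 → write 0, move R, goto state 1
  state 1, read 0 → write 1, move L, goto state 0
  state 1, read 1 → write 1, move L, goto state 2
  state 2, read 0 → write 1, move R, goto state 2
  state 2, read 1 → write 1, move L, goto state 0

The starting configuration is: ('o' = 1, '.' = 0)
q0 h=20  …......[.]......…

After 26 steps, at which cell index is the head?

gen 0: q0 h=20  …......[.]......…
gen 1: q0 h=19  …......[.]o.....…
gen 2: q0 h=18  …......[.]oo....…
gen 3: q0 h=17  …......[.]ooo...…
gen 4: q0 h=16  …......[.]oooo..…
gen 5: q0 h=15  …......[.]ooooo.…
gen 6: q0 h=14  …......[.]oooooo…
gen 7: q0 h=13  …......[.]oooooo…
gen 8: q0 h=12  …......[.]oooooo…
gen 9: q0 h=11  …......[.]oooooo…
gen 10: q0 h=10  …......[.]oooooo…
gen 11: q0 h= 9  …......[.]oooooo…
gen 12: q0 h= 8  …......[.]oooooo…
gen 13: q0 h= 7  …......[.]oooooo…
gen 14: q0 h= 6  |......[.]oooooo…
gen 15: q0 h= 5  |.....[.]oooooo…
gen 16: q0 h= 4  |....[.]oooooo…
gen 17: q0 h= 3  |...[.]oooooo…
gen 18: q0 h= 2  |..[.]oooooo…
gen 19: q0 h= 1  |.[.]oooooo…
gen 20: q0 h= 0  |[.]oooooo…
gen 21: q0 h= 0  |[o]oooooo…
gen 22: q1 h= 1  |.[o]oooooo…
gen 23: q2 h= 0  |[.]oooooo…
gen 24: q2 h= 1  |o[o]oooooo…
gen 25: q0 h= 0  |[o]oooooo…
gen 26: q1 h= 1  |.[o]oooooo…

1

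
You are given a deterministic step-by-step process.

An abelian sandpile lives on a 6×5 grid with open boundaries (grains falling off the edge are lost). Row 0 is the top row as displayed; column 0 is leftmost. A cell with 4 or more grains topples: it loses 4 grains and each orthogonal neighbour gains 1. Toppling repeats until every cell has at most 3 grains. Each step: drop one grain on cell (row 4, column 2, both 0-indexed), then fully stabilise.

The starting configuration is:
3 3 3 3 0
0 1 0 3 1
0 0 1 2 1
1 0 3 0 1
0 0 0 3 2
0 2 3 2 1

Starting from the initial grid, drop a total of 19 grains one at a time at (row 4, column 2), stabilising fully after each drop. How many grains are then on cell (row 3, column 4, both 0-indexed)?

3

[0] 3 3 3 3 0
0 1 0 3 1
0 0 1 2 1
1 0 3 0 1
0 0 0 3 2
0 2 3 2 1
[1] 3 3 3 3 0
0 1 0 3 1
0 0 1 2 1
1 0 3 0 1
0 0 1 3 2
0 2 3 2 1
[2] 3 3 3 3 0
0 1 0 3 1
0 0 1 2 1
1 0 3 0 1
0 0 2 3 2
0 2 3 2 1
[3] 3 3 3 3 0
0 1 0 3 1
0 0 1 2 1
1 0 3 0 1
0 0 3 3 2
0 2 3 2 1
[4] 3 3 3 3 0
0 1 0 3 1
0 0 2 2 1
1 1 0 2 1
0 1 3 1 3
0 3 1 0 2
[5] 3 3 3 3 0
0 1 0 3 1
0 0 2 2 1
1 1 1 2 1
0 2 0 2 3
0 3 2 0 2
[6] 3 3 3 3 0
0 1 0 3 1
0 0 2 2 1
1 1 1 2 1
0 2 1 2 3
0 3 2 0 2
[7] 3 3 3 3 0
0 1 0 3 1
0 0 2 2 1
1 1 1 2 1
0 2 2 2 3
0 3 2 0 2
[8] 3 3 3 3 0
0 1 0 3 1
0 0 2 2 1
1 1 1 2 1
0 2 3 2 3
0 3 2 0 2
[9] 3 3 3 3 0
0 1 0 3 1
0 0 2 2 1
1 1 2 2 1
0 3 0 3 3
0 3 3 0 2
[10] 3 3 3 3 0
0 1 0 3 1
0 0 2 2 1
1 1 2 2 1
0 3 1 3 3
0 3 3 0 2
[11] 3 3 3 3 0
0 1 0 3 1
0 0 2 2 1
1 1 2 2 1
0 3 2 3 3
0 3 3 0 2
[12] 3 3 3 3 0
0 1 0 3 1
0 0 2 2 1
1 1 2 2 1
0 3 3 3 3
0 3 3 0 2
[13] 3 3 3 3 0
0 1 0 3 1
0 0 2 2 1
1 2 3 3 2
1 1 3 1 0
1 1 1 2 3
[14] 3 3 3 3 0
0 1 0 3 1
0 0 3 3 1
1 3 1 0 3
1 2 1 3 0
1 1 2 2 3
[15] 3 3 3 3 0
0 1 0 3 1
0 0 3 3 1
1 3 1 0 3
1 2 2 3 0
1 1 2 2 3
[16] 3 3 3 3 0
0 1 0 3 1
0 0 3 3 1
1 3 1 0 3
1 2 3 3 0
1 1 2 2 3
[17] 3 3 3 3 0
0 1 0 3 1
0 0 3 3 1
1 3 2 1 3
1 3 1 0 1
1 1 3 3 3
[18] 3 3 3 3 0
0 1 0 3 1
0 0 3 3 1
1 3 2 1 3
1 3 2 0 1
1 1 3 3 3
[19] 3 3 3 3 0
0 1 0 3 1
0 0 3 3 1
1 3 2 1 3
1 3 3 0 1
1 1 3 3 3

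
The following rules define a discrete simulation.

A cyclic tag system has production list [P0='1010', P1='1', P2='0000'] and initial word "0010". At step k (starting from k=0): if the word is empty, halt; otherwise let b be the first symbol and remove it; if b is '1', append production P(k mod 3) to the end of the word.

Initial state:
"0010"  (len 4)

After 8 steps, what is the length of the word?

0

k=0  "0010"  (len 4)
k=1  "010"  (len 3)
k=2  "10"  (len 2)
k=3  "00000"  (len 5)
k=4  "0000"  (len 4)
k=5  "000"  (len 3)
k=6  "00"  (len 2)
k=7  "0"  (len 1)
k=8  (halted — word empty)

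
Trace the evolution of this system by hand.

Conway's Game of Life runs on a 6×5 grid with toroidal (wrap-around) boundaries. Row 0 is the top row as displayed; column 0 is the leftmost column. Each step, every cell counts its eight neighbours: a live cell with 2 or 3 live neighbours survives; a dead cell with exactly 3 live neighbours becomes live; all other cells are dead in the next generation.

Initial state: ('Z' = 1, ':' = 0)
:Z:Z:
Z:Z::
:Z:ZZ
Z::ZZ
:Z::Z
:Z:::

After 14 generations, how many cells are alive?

gen 0: :Z:Z:
Z:Z::
:Z:ZZ
Z::ZZ
:Z::Z
:Z:::
gen 1: ZZ:::
Z::::
:Z:::
:Z:::
:ZZZZ
:Z:::
gen 2: ZZ:::
Z::::
ZZ:::
:Z:Z:
:Z:Z:
:::ZZ
gen 3: ZZ:::
::::Z
ZZZ:Z
:Z::Z
Z::Z:
:Z:ZZ
gen 4: :ZZZ:
::ZZZ
:ZZ:Z
:::::
:Z:Z:
:Z:Z:
gen 5: ZZ:::
::::Z
ZZZ:Z
ZZ:Z:
:::::
ZZ:ZZ
gen 6: :ZZZ:
::ZZZ
::Z::
:::Z:
:::Z:
:ZZ:Z
gen 7: :::::
::::Z
::Z:Z
::ZZ:
:::ZZ
ZZ::Z
gen 8: ::::Z
:::Z:
::Z:Z
::Z::
:Z:::
Z::ZZ
gen 9: Z::::
:::ZZ
::Z::
:ZZZ:
ZZZZZ
Z::ZZ
gen 10: Z::::
:::ZZ
:Z::Z
:::::
:::::
:::::
gen 11: ::::Z
:::ZZ
Z::ZZ
:::::
:::::
:::::
gen 12: :::ZZ
:::::
Z::Z:
::::Z
:::::
:::::
gen 13: :::::
:::Z:
::::Z
::::Z
:::::
:::::
gen 14: :::::
:::::
:::ZZ
:::::
:::::
:::::

2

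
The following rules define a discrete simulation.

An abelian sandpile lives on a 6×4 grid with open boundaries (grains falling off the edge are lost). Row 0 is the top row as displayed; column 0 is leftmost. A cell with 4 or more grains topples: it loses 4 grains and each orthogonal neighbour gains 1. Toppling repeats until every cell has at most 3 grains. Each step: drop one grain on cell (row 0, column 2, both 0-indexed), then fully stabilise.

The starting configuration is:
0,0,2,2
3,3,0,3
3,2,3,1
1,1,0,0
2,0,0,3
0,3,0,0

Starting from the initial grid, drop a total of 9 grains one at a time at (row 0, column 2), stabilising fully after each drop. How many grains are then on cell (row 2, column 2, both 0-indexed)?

[0] 0,0,2,2
3,3,0,3
3,2,3,1
1,1,0,0
2,0,0,3
0,3,0,0
[1] 0,0,3,2
3,3,0,3
3,2,3,1
1,1,0,0
2,0,0,3
0,3,0,0
[2] 0,1,0,3
3,3,1,3
3,2,3,1
1,1,0,0
2,0,0,3
0,3,0,0
[3] 0,1,1,3
3,3,1,3
3,2,3,1
1,1,0,0
2,0,0,3
0,3,0,0
[4] 0,1,2,3
3,3,1,3
3,2,3,1
1,1,0,0
2,0,0,3
0,3,0,0
[5] 0,1,3,3
3,3,1,3
3,2,3,1
1,1,0,0
2,0,0,3
0,3,0,0
[6] 0,2,1,1
3,3,3,0
3,2,3,2
1,1,0,0
2,0,0,3
0,3,0,0
[7] 0,2,2,1
3,3,3,0
3,2,3,2
1,1,0,0
2,0,0,3
0,3,0,0
[8] 0,2,3,1
3,3,3,0
3,2,3,2
1,1,0,0
2,0,0,3
0,3,0,0
[9] 2,0,2,2
1,3,2,1
1,1,1,3
2,2,1,0
2,0,0,3
0,3,0,0

1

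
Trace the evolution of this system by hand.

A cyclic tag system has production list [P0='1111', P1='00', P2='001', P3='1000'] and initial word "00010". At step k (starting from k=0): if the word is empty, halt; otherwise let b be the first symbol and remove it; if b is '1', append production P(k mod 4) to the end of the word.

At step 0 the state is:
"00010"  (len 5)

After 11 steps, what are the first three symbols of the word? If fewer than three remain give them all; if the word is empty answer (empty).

(empty)

gen 0: "00010"  (len 5)
gen 1: "0010"  (len 4)
gen 2: "010"  (len 3)
gen 3: "10"  (len 2)
gen 4: "01000"  (len 5)
gen 5: "1000"  (len 4)
gen 6: "00000"  (len 5)
gen 7: "0000"  (len 4)
gen 8: "000"  (len 3)
gen 9: "00"  (len 2)
gen 10: "0"  (len 1)
gen 11: (halted — word empty)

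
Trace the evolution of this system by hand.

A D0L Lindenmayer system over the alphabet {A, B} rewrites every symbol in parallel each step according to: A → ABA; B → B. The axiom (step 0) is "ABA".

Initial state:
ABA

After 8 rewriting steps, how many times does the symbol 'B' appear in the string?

511

gen 0: ABA
gen 1: ABABABA
gen 2: ABABABABABABABA
gen 3: ABABABABABABABABABABABABABABABA
gen 4: ABABABABABABABABABABABABABABABABABABABABABABABABABABABABABABABA
gen 5: ABABABABABABABABABABABABABABABABABABABABABABABABABABABABAB…BABABABABABABABABABABABABABABABABABABABABABABABABABABABABA  (len 127)
gen 6: ABABABABABABABABABABABABABABABABABABABABABABABABABABABABAB…BABABABABABABABABABABABABABABABABABABABABABABABABABABABABA  (len 255)
gen 7: ABABABABABABABABABABABABABABABABABABABABABABABABABABABABAB…BABABABABABABABABABABABABABABABABABABABABABABABABABABABABA  (len 511)
gen 8: ABABABABABABABABABABABABABABABABABABABABABABABABABABABABAB…BABABABABABABABABABABABABABABABABABABABABABABABABABABABABA  (len 1023)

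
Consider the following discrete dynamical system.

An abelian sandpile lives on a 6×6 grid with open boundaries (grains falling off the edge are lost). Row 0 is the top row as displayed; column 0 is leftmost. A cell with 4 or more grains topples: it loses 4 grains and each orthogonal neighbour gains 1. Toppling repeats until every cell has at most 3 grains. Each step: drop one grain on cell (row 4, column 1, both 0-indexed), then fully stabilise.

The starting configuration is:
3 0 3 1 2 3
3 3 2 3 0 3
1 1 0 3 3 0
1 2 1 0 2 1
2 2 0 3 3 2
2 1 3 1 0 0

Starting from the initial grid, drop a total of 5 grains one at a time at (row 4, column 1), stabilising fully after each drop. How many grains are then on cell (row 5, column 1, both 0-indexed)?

2

step 0: 3 0 3 1 2 3
3 3 2 3 0 3
1 1 0 3 3 0
1 2 1 0 2 1
2 2 0 3 3 2
2 1 3 1 0 0
step 1: 3 0 3 1 2 3
3 3 2 3 0 3
1 1 0 3 3 0
1 2 1 0 2 1
2 3 0 3 3 2
2 1 3 1 0 0
step 2: 3 0 3 1 2 3
3 3 2 3 0 3
1 1 0 3 3 0
1 3 1 0 2 1
3 0 1 3 3 2
2 2 3 1 0 0
step 3: 3 0 3 1 2 3
3 3 2 3 0 3
1 1 0 3 3 0
1 3 1 0 2 1
3 1 1 3 3 2
2 2 3 1 0 0
step 4: 3 0 3 1 2 3
3 3 2 3 0 3
1 1 0 3 3 0
1 3 1 0 2 1
3 2 1 3 3 2
2 2 3 1 0 0
step 5: 3 0 3 1 2 3
3 3 2 3 0 3
1 1 0 3 3 0
1 3 1 0 2 1
3 3 1 3 3 2
2 2 3 1 0 0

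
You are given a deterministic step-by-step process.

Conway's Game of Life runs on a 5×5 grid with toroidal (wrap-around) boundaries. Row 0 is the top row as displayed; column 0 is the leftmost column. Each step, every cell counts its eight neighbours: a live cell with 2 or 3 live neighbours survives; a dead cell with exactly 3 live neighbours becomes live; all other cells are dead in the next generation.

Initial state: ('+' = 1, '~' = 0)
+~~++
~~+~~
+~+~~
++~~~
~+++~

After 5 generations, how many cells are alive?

0) +~~++
~~+~~
+~+~~
++~~~
~+++~
1) +~~~+
+~+~~
+~+~~
+~~++
~~~+~
2) ++~++
+~~+~
+~+~~
++++~
~~~+~
3) ++~+~
~~~+~
+~~~~
+~~+~
~~~~~
4) ~~+~+
+++~~
~~~~~
~~~~+
+++~~
5) ~~~~+
++++~
++~~~
++~~~
+++~+

13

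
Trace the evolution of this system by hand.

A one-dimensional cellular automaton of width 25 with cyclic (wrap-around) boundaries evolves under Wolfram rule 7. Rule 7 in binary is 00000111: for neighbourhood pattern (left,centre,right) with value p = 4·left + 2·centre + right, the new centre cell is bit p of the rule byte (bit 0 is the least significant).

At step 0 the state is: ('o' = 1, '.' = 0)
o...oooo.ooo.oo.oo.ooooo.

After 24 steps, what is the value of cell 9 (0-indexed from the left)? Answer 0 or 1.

1

0) o...oooo.ooo.oo.oo.ooooo.
1) o.oo.....................
2) o....oooooooooooooooooooo
3) ..ooo....................
4) oo....ooooooooooooooooooo
5) ...ooo...................
6) ooo....oooooooooooooooooo
7) ....ooo..................
8) oooo....ooooooooooooooooo
9) .....ooo.................
10) ooooo....oooooooooooooooo
11) ......ooo................
12) oooooo....ooooooooooooooo
13) .......ooo...............
14) ooooooo....oooooooooooooo
15) ........ooo..............
16) oooooooo....ooooooooooooo
17) .........ooo.............
18) ooooooooo....oooooooooooo
19) ..........ooo............
20) oooooooooo....ooooooooooo
21) ...........ooo...........
22) ooooooooooo....oooooooooo
23) ............ooo..........
24) oooooooooooo....ooooooooo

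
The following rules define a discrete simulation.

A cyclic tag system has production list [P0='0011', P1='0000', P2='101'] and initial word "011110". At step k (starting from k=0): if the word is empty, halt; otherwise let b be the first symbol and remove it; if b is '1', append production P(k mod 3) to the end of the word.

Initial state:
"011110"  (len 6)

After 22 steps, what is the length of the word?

gen 0: "011110"  (len 6)
gen 1: "11110"  (len 5)
gen 2: "11100000"  (len 8)
gen 3: "1100000101"  (len 10)
gen 4: "1000001010011"  (len 13)
gen 5: "0000010100110000"  (len 16)
gen 6: "000010100110000"  (len 15)
gen 7: "00010100110000"  (len 14)
gen 8: "0010100110000"  (len 13)
gen 9: "010100110000"  (len 12)
gen 10: "10100110000"  (len 11)
gen 11: "01001100000000"  (len 14)
gen 12: "1001100000000"  (len 13)
gen 13: "0011000000000011"  (len 16)
gen 14: "011000000000011"  (len 15)
gen 15: "11000000000011"  (len 14)
gen 16: "10000000000110011"  (len 17)
gen 17: "00000000001100110000"  (len 20)
gen 18: "0000000001100110000"  (len 19)
gen 19: "000000001100110000"  (len 18)
gen 20: "00000001100110000"  (len 17)
gen 21: "0000001100110000"  (len 16)
gen 22: "000001100110000"  (len 15)

15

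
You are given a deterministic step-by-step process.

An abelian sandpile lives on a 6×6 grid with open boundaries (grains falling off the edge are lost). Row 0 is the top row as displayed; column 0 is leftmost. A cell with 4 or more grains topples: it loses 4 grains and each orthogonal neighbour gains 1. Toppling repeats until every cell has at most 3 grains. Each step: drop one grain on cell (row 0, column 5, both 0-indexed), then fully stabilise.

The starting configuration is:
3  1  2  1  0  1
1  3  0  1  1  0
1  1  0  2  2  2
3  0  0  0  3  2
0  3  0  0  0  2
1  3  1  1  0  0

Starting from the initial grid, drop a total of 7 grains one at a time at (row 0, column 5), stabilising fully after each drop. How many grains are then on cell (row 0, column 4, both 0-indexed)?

2

0) 3  1  2  1  0  1
1  3  0  1  1  0
1  1  0  2  2  2
3  0  0  0  3  2
0  3  0  0  0  2
1  3  1  1  0  0
1) 3  1  2  1  0  2
1  3  0  1  1  0
1  1  0  2  2  2
3  0  0  0  3  2
0  3  0  0  0  2
1  3  1  1  0  0
2) 3  1  2  1  0  3
1  3  0  1  1  0
1  1  0  2  2  2
3  0  0  0  3  2
0  3  0  0  0  2
1  3  1  1  0  0
3) 3  1  2  1  1  0
1  3  0  1  1  1
1  1  0  2  2  2
3  0  0  0  3  2
0  3  0  0  0  2
1  3  1  1  0  0
4) 3  1  2  1  1  1
1  3  0  1  1  1
1  1  0  2  2  2
3  0  0  0  3  2
0  3  0  0  0  2
1  3  1  1  0  0
5) 3  1  2  1  1  2
1  3  0  1  1  1
1  1  0  2  2  2
3  0  0  0  3  2
0  3  0  0  0  2
1  3  1  1  0  0
6) 3  1  2  1  1  3
1  3  0  1  1  1
1  1  0  2  2  2
3  0  0  0  3  2
0  3  0  0  0  2
1  3  1  1  0  0
7) 3  1  2  1  2  0
1  3  0  1  1  2
1  1  0  2  2  2
3  0  0  0  3  2
0  3  0  0  0  2
1  3  1  1  0  0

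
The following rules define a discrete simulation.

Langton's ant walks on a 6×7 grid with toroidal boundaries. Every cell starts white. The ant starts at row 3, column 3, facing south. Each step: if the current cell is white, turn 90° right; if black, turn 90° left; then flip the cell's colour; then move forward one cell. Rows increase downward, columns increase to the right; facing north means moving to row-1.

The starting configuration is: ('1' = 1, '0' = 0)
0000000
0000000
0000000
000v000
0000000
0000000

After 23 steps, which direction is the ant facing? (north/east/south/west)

0) 0000000
0000000
0000000
000v000
0000000
0000000
1) 0000000
0000000
0000000
00<1000
0000000
0000000
2) 0000000
0000000
00^0000
0011000
0000000
0000000
3) 0000000
0000000
001>000
0011000
0000000
0000000
4) 0000000
0000000
0011000
001v000
0000000
0000000
5) 0000000
0000000
0011000
0010>00
0000000
0000000
6) 0000000
0000000
0011000
0010100
0000v00
0000000
7) 0000000
0000000
0011000
0010100
000<100
0000000
8) 0000000
0000000
0011000
001^100
0001100
0000000
9) 0000000
0000000
0011000
0011>00
0001100
0000000
10) 0000000
0000000
0011^00
0011000
0001100
0000000
11) 0000000
0000000
00111>0
0011000
0001100
0000000
12) 0000000
0000000
0011110
00110v0
0001100
0000000
13) 0000000
0000000
0011110
0011<10
0001100
0000000
14) 0000000
0000000
0011^10
0011110
0001100
0000000
15) 0000000
0000000
001<010
0011110
0001100
0000000
16) 0000000
0000000
0010010
001v110
0001100
0000000
17) 0000000
0000000
0010010
0010>10
0001100
0000000
18) 0000000
0000000
0010^10
0010010
0001100
0000000
19) 0000000
0000000
00101>0
0010010
0001100
0000000
20) 0000000
00000^0
0010100
0010010
0001100
0000000
21) 0000000
000001>
0010100
0010010
0001100
0000000
22) 0000000
0000011
001010v
0010010
0001100
0000000
23) 0000000
0000011
00101<1
0010010
0001100
0000000

west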